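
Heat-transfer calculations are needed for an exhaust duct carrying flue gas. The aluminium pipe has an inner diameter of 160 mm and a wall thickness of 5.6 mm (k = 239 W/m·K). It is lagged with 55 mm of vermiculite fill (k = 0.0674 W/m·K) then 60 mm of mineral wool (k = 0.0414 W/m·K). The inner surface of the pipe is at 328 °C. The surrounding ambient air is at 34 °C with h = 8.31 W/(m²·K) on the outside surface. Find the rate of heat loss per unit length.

For a radial system each layer contributes R = ln(r_out/r_in)/(2πkL); films add R = 1/(hA).
R_aluminium pipe wall = ln(85.6/80)/(2π×239×1) = 4.506×10^-5 K/W
R_vermiculite fill = ln(140.6/85.6)/(2π×0.0674×1) = 1.172 K/W
R_mineral wool = ln(200.6/140.6)/(2π×0.0414×1) = 1.366 K/W
R_outer film = 1/(h_o·2πr_oL) = 1/(8.31×2π×0.2006×1) = 0.09547 K/W
R_total = 2.634 K/W
Q = ΔT/R_total = 294/2.634

q′ ≈ 112 W/m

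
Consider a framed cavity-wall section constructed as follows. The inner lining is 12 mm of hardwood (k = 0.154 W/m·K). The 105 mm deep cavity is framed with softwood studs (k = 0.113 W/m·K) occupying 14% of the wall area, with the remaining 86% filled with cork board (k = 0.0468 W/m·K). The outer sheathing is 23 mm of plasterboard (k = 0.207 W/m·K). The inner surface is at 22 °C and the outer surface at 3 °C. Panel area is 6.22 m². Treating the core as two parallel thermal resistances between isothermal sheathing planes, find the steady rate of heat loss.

Sheathing layers in series; stud and cavity paths in parallel between them.
R_inner = 0.012/(0.154×6.22) = 0.01253 K/W
R_stud  = 0.105/(0.113×0.14×6.22) = 1.067 K/W
R_cav   = 0.105/(0.0468×0.86×6.22) = 0.4194 K/W
1/R_core = 1/R_stud + 1/R_cav → R_core = 0.3011 K/W
R_outer = 0.023/(0.207×6.22) = 0.01786 K/W
R_total = 0.3315 K/W
Q = ΔT/R_total = 19/0.3315

Q ≈ 57.3 W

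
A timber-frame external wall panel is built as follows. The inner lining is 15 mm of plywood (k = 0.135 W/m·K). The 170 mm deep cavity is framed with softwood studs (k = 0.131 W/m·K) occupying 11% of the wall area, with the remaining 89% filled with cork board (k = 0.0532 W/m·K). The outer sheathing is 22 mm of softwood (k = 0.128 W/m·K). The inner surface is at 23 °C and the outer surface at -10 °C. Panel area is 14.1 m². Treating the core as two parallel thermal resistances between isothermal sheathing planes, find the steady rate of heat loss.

Q ≈ 153 W

Sheathing layers in series; stud and cavity paths in parallel between them.
R_inner = 0.015/(0.135×14.1) = 0.00788 K/W
R_stud  = 0.17/(0.131×0.11×14.1) = 0.8367 K/W
R_cav   = 0.17/(0.0532×0.89×14.1) = 0.2546 K/W
1/R_core = 1/R_stud + 1/R_cav → R_core = 0.1952 K/W
R_outer = 0.022/(0.128×14.1) = 0.01219 K/W
R_total = 0.2153 K/W
Q = ΔT/R_total = 33/0.2153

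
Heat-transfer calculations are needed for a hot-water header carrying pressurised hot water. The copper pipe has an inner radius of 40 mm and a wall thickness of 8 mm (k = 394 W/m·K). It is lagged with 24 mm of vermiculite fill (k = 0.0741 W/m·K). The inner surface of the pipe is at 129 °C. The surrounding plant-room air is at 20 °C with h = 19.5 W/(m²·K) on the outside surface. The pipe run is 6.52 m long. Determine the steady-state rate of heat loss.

Radial resistances (cylindrical: R_cond = ln(r_o/r_i)/(2πkL), R_conv = 1/(h·2πrL)):
R_copper pipe wall = ln(48/40)/(2π×394×6.52) = 1.13×10^-5 K/W
R_vermiculite fill = ln(72/48)/(2π×0.0741×6.52) = 0.1336 K/W
R_outer film = 1/(h_o·2πr_oL) = 1/(19.5×2π×0.072×6.52) = 0.01739 K/W
R_total = 0.151 K/W
Q = ΔT/R_total = 109/0.151

Q ≈ 722 W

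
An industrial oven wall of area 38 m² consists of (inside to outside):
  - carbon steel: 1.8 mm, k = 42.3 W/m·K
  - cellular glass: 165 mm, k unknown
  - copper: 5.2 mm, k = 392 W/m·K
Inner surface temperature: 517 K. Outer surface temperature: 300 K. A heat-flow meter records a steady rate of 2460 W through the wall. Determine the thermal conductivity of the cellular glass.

k ≈ 0.0492 W/(m·K)

Series thermal resistances:
R_carbon steel = L/(kA) = 0.0018/(42.3×38) = 1.12×10^-6 K/W
R_copper = L/(kA) = 0.0052/(392×38) = 3.491×10^-7 K/W
Sum of known resistances R_other = 1.469×10^-6 K/W
Total R = ΔT/Q = 217/2460 = 0.08821 K/W
R_cellular glass = R_total − R_other = 0.08821 K/W
k = L/(R·A) = 0.165/(0.08821×38)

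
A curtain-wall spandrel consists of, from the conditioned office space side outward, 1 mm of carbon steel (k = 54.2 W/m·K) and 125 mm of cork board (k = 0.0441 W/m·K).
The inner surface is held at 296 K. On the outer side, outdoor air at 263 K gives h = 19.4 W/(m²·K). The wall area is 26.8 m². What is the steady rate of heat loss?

Series thermal resistances:
R_carbon steel = L/(kA) = 0.001/(54.2×26.8) = 6.884×10^-7 K/W
R_cork board = L/(kA) = 0.125/(0.0441×26.8) = 0.1058 K/W
R_outer film = 1/(h_o·A) = 1/(19.4×26.8) = 0.001923 K/W
R_total = 0.1077 K/W
Q = ΔT / R_total = 33 / 0.1077

Q ≈ 306 W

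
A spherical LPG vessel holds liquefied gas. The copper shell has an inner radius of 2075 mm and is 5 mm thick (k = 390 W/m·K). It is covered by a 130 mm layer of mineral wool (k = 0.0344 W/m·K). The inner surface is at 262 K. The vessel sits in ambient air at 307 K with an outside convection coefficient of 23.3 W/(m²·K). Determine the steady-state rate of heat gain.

Radial (spherical) resistances in series:
R_copper shell = (1/2.075 − 1/2.08)/(4π×390) = 2.364×10^-7 K/W
R_mineral wool = (1/2.08 − 1/2.21)/(4π×0.0344) = 0.06542 K/W
R_outer film = 1/(h·4πr_o²) = 1/(23.3×4π×2.21²) = 6.993×10^-4 K/W
R_total = 0.06612 K/W
Q = ΔT/R_total = 45/0.06612

Q ≈ 681 W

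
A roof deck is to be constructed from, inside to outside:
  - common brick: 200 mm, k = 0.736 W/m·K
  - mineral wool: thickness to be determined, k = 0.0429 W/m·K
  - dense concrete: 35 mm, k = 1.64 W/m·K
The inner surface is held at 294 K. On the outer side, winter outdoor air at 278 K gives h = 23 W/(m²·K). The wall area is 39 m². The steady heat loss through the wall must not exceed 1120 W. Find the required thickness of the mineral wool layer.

L ≈ 9.46 mm

Series thermal resistances:
R_common brick = L/(kA) = 0.2/(0.736×39) = 0.006968 K/W
R_dense concrete = L/(kA) = 0.035/(1.64×39) = 5.472×10^-4 K/W
R_outer film = 1/(h_o·A) = 1/(23×39) = 0.001115 K/W
Sum of the known resistances R_other = 0.00863 K/W
Required total resistance R_tot = ΔT/Q_allow = 16/1120 = 0.01429 K/W
R_mineral wool = R_tot − R_other = 0.005656 K/W
L = R·k·A = 0.005656×0.0429×39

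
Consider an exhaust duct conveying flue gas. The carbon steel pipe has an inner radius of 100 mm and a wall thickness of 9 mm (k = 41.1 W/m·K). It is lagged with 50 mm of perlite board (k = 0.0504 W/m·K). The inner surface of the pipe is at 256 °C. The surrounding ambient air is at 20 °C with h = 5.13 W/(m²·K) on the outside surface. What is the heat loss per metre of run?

For a radial system each layer contributes R = ln(r_out/r_in)/(2πkL); films add R = 1/(hA).
R_carbon steel pipe wall = ln(109/100)/(2π×41.1×1) = 3.337×10^-4 K/W
R_perlite board = ln(159/109)/(2π×0.0504×1) = 1.192 K/W
R_outer film = 1/(h_o·2πr_oL) = 1/(5.13×2π×0.159×1) = 0.1951 K/W
R_total = 1.388 K/W
Q = ΔT/R_total = 236/1.388

q′ ≈ 170 W/m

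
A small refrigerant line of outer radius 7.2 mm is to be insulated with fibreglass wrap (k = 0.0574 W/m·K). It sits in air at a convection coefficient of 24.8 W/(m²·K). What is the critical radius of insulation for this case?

r_cr ≈ 2.31 mm

For a cylinder r_cr = k/h = 0.0574/24.8
r_cr = 2.31 mm; since the bare radius (7.2 mm) is above r_cr, any added insulation will reduce heat loss.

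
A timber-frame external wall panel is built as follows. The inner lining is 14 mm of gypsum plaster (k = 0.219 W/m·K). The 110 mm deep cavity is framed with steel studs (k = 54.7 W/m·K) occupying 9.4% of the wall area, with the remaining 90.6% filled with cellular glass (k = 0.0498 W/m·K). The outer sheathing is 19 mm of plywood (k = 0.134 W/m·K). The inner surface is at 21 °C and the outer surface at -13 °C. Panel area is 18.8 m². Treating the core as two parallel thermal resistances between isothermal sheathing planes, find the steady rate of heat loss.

Q ≈ 2820 W

Sheathing layers in series; stud and cavity paths in parallel between them.
R_inner = 0.014/(0.219×18.8) = 0.0034 K/W
R_stud  = 0.11/(54.7×0.094×18.8) = 0.001138 K/W
R_cav   = 0.11/(0.0498×0.906×18.8) = 0.1297 K/W
1/R_core = 1/R_stud + 1/R_cav → R_core = 0.001128 K/W
R_outer = 0.019/(0.134×18.8) = 0.007542 K/W
R_total = 0.01207 K/W
Q = ΔT/R_total = 34/0.01207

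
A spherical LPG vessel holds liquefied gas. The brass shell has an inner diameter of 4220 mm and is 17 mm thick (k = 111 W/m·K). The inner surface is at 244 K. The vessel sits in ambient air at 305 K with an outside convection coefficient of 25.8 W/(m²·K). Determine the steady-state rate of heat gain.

Each spherical layer contributes R = (1/r_i − 1/r_o)/(4πk):
R_brass shell = (1/2.11 − 1/2.127)/(4π×111) = 2.716×10^-6 K/W
R_outer film = 1/(h·4πr_o²) = 1/(25.8×4π×2.127²) = 6.818×10^-4 K/W
R_total = 6.845×10^-4 K/W
Q = ΔT/R_total = 61/6.845×10^-4

Q ≈ 89100 W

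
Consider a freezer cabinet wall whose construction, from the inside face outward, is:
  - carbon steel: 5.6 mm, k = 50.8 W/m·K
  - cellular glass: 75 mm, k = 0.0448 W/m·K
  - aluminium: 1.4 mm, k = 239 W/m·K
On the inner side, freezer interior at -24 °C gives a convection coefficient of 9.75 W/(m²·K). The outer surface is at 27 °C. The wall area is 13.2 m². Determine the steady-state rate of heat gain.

Q ≈ 379 W

Treating each layer as a thermal resistance in series:
R_inner film = 1/(h_i·A) = 1/(9.75×13.2) = 0.00777 K/W
R_carbon steel = L/(kA) = 0.0056/(50.8×13.2) = 8.351×10^-6 K/W
R_cellular glass = L/(kA) = 0.075/(0.0448×13.2) = 0.1268 K/W
R_aluminium = L/(kA) = 0.0014/(239×13.2) = 4.438×10^-7 K/W
R_total = 0.1346 K/W
Q = ΔT / R_total = 51 / 0.1346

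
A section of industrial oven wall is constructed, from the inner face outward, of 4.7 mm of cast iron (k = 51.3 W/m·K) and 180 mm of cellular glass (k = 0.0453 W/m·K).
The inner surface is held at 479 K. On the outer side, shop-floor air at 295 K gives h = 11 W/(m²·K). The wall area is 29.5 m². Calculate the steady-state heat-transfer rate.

Using the resistance-network approach (series):
R_cast iron = L/(kA) = 0.0047/(51.3×29.5) = 3.106×10^-6 K/W
R_cellular glass = L/(kA) = 0.18/(0.0453×29.5) = 0.1347 K/W
R_outer film = 1/(h_o·A) = 1/(11×29.5) = 0.003082 K/W
R_total = 0.1378 K/W
Q = ΔT / R_total = 184 / 0.1378

Q ≈ 1340 W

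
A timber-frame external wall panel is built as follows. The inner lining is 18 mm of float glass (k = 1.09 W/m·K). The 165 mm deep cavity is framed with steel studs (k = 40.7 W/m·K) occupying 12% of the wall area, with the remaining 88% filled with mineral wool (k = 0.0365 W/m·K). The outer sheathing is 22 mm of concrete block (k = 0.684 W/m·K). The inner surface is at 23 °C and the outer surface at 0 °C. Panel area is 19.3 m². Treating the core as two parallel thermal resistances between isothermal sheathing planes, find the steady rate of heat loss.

Q ≈ 5400 W

Sheathing layers in series; stud and cavity paths in parallel between them.
R_inner = 0.018/(1.09×19.3) = 8.556×10^-4 K/W
R_stud  = 0.165/(40.7×0.12×19.3) = 0.00175 K/W
R_cav   = 0.165/(0.0365×0.88×19.3) = 0.2662 K/W
1/R_core = 1/R_stud + 1/R_cav → R_core = 0.001739 K/W
R_outer = 0.022/(0.684×19.3) = 0.001667 K/W
R_total = 0.004261 K/W
Q = ΔT/R_total = 23/0.004261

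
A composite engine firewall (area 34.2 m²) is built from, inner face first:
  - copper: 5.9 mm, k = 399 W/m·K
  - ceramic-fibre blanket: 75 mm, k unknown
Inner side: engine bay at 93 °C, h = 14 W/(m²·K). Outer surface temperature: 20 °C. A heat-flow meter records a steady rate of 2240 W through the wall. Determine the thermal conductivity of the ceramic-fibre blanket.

k ≈ 0.0719 W/(m·K)

Treating each layer as a thermal resistance in series:
R_inner film = 1/(h_i·A) = 1/(14×34.2) = 0.002089 K/W
R_copper = L/(kA) = 0.0059/(399×34.2) = 4.324×10^-7 K/W
Sum of known resistances R_other = 0.002089 K/W
Total R = ΔT/Q = 73/2240 = 0.03259 K/W
R_ceramic-fibre blanket = R_total − R_other = 0.0305 K/W
k = L/(R·A) = 0.075/(0.0305×34.2)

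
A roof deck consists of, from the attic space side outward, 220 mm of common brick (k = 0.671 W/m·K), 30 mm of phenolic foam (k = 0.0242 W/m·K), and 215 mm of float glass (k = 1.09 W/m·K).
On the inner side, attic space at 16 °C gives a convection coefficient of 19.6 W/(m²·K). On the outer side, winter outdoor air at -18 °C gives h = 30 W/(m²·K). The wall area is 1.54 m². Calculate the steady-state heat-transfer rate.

Model the wall as resistances in series:
R_inner film = 1/(h_i·A) = 1/(19.6×1.54) = 0.03313 K/W
R_common brick = L/(kA) = 0.22/(0.671×1.54) = 0.2129 K/W
R_phenolic foam = L/(kA) = 0.03/(0.0242×1.54) = 0.805 K/W
R_float glass = L/(kA) = 0.215/(1.09×1.54) = 0.1281 K/W
R_outer film = 1/(h_o·A) = 1/(30×1.54) = 0.02165 K/W
R_total = 1.201 K/W
Q = ΔT / R_total = 34 / 1.201

Q ≈ 28.3 W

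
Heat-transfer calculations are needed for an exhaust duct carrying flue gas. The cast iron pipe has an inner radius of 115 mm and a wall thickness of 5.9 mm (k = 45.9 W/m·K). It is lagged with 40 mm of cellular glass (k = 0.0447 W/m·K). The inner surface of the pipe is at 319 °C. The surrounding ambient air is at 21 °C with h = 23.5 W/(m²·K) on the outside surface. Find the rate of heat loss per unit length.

Cylindrical conduction, so R = ln(r₂/r₁)/(2πkL) per layer, in series:
R_cast iron pipe wall = ln(120.9/115)/(2π×45.9×1) = 1.735×10^-4 K/W
R_cellular glass = ln(160.9/120.9)/(2π×0.0447×1) = 1.018 K/W
R_outer film = 1/(h_o·2πr_oL) = 1/(23.5×2π×0.1609×1) = 0.04209 K/W
R_total = 1.06 K/W
Q = ΔT/R_total = 298/1.06

q′ ≈ 281 W/m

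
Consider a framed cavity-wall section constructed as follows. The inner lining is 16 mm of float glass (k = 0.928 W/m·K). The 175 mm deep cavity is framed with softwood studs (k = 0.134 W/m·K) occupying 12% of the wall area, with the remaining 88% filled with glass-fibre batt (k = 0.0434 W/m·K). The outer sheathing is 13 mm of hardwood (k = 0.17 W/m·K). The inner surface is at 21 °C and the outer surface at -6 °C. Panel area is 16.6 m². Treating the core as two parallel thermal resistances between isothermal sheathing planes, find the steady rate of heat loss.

Sheathing layers in series; stud and cavity paths in parallel between them.
R_inner = 0.016/(0.928×16.6) = 0.001039 K/W
R_stud  = 0.175/(0.134×0.12×16.6) = 0.6556 K/W
R_cav   = 0.175/(0.0434×0.88×16.6) = 0.276 K/W
1/R_core = 1/R_stud + 1/R_cav → R_core = 0.1942 K/W
R_outer = 0.013/(0.17×16.6) = 0.004607 K/W
R_total = 0.1999 K/W
Q = ΔT/R_total = 27/0.1999

Q ≈ 135 W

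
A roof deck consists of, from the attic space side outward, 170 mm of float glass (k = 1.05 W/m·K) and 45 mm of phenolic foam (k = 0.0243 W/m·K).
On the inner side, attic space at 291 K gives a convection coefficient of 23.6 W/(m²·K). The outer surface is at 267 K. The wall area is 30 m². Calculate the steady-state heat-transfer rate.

Using the resistance-network approach (series):
R_inner film = 1/(h_i·A) = 1/(23.6×30) = 0.001412 K/W
R_float glass = L/(kA) = 0.17/(1.05×30) = 0.005397 K/W
R_phenolic foam = L/(kA) = 0.045/(0.0243×30) = 0.06173 K/W
R_total = 0.06854 K/W
Q = ΔT / R_total = 24 / 0.06854

Q ≈ 350 W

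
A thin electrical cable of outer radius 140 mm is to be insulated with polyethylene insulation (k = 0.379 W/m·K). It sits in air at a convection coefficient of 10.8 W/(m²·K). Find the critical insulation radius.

For a cylinder r_cr = k/h = 0.379/10.8
r_cr = 35.1 mm; since the bare radius (140 mm) is above r_cr, any added insulation will reduce heat loss.

r_cr ≈ 35.1 mm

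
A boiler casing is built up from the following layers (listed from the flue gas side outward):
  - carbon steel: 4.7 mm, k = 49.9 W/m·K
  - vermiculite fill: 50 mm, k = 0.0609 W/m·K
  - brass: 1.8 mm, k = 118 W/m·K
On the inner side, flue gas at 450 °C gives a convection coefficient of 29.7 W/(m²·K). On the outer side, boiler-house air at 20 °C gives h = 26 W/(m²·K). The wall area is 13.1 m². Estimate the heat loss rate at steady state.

Q ≈ 6310 W

Series thermal resistances:
R_inner film = 1/(h_i·A) = 1/(29.7×13.1) = 0.00257 K/W
R_carbon steel = L/(kA) = 0.0047/(49.9×13.1) = 7.19×10^-6 K/W
R_vermiculite fill = L/(kA) = 0.05/(0.0609×13.1) = 0.06267 K/W
R_brass = L/(kA) = 0.0018/(118×13.1) = 1.164×10^-6 K/W
R_outer film = 1/(h_o·A) = 1/(26×13.1) = 0.002936 K/W
R_total = 0.06819 K/W
Q = ΔT / R_total = 430 / 0.06819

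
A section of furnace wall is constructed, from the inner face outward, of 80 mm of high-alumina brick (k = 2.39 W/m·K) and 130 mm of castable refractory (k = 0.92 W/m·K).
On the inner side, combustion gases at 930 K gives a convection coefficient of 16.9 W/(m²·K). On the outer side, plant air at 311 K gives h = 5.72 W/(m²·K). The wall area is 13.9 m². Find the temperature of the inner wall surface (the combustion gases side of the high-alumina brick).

Treating each layer as a thermal resistance in series:
R_inner film = 1/(h_i·A) = 1/(16.9×13.9) = 0.004257 K/W
R_high-alumina brick = L/(kA) = 0.08/(2.39×13.9) = 0.002408 K/W
R_castable refractory = L/(kA) = 0.13/(0.92×13.9) = 0.01017 K/W
R_outer film = 1/(h_o·A) = 1/(5.72×13.9) = 0.01258 K/W
R_total = 0.02941 K/W;  Q = ΔT/R_total = 619/0.02941 = 21050 W
T_interface = T_inner − Q·ΣR(inner→interface) = 930 − 21000×0.004257

T ≈ 840 K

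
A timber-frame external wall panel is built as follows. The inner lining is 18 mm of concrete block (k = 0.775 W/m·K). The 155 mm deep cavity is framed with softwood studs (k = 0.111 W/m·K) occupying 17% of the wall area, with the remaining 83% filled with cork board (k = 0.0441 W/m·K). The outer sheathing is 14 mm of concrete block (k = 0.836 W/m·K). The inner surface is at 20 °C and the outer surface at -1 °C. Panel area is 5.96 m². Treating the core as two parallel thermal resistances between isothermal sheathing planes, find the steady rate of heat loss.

Sheathing layers in series; stud and cavity paths in parallel between them.
R_inner = 0.018/(0.775×5.96) = 0.003897 K/W
R_stud  = 0.155/(0.111×0.17×5.96) = 1.378 K/W
R_cav   = 0.155/(0.0441×0.83×5.96) = 0.7105 K/W
1/R_core = 1/R_stud + 1/R_cav → R_core = 0.4688 K/W
R_outer = 0.014/(0.836×5.96) = 0.00281 K/W
R_total = 0.4755 K/W
Q = ΔT/R_total = 21/0.4755

Q ≈ 44.2 W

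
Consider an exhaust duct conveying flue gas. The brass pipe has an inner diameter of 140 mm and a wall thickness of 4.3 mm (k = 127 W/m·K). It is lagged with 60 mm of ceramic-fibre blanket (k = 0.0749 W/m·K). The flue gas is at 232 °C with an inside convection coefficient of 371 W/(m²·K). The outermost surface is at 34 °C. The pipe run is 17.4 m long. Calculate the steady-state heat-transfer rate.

Per-layer cylindrical resistances, series-summed:
R_inner film = 1/(h_i·2πr₁L) = 1/(371×2π×0.07×17.4) = 3.522×10^-4 K/W
R_brass pipe wall = ln(74.3/70)/(2π×127×17.4) = 4.294×10^-6 K/W
R_ceramic-fibre blanket = ln(134.3/74.3)/(2π×0.0749×17.4) = 0.07229 K/W
R_total = 0.07265 K/W
Q = ΔT/R_total = 198/0.07265

Q ≈ 2730 W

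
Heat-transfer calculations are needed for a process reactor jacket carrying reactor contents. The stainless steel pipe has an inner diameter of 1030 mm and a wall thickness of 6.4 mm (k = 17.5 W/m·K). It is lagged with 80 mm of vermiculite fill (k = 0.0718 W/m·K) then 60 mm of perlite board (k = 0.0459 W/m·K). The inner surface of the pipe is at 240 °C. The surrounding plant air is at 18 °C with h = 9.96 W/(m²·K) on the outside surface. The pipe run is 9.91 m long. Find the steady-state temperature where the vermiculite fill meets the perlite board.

T ≈ 135 °C

Treating each annulus and film as a series resistance:
R_stainless steel pipe wall = ln(521.4/515)/(2π×17.5×9.91) = 1.133×10^-5 K/W
R_vermiculite fill = ln(601.4/521.4)/(2π×0.0718×9.91) = 0.03193 K/W
R_perlite board = ln(661.4/601.4)/(2π×0.0459×9.91) = 0.03327 K/W
R_outer film = 1/(h_o·2πr_oL) = 1/(9.96×2π×0.6614×9.91) = 0.002438 K/W
R_total = 0.06765 K/W
Q = ΔT/R_total = 222/0.06765
Q = 3280 W
T_interface = T_inner − Q·ΣR(inner→interface) = 240 − 3280×0.03194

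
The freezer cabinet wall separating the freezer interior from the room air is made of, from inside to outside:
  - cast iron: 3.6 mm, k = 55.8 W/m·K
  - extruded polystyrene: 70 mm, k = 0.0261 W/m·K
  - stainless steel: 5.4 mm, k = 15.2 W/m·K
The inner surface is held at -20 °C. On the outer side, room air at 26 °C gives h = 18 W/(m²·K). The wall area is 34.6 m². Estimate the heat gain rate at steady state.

Using the resistance-network approach (series):
R_cast iron = L/(kA) = 0.0036/(55.8×34.6) = 1.865×10^-6 K/W
R_extruded polystyrene = L/(kA) = 0.07/(0.0261×34.6) = 0.07751 K/W
R_stainless steel = L/(kA) = 0.0054/(15.2×34.6) = 1.027×10^-5 K/W
R_outer film = 1/(h_o·A) = 1/(18×34.6) = 0.001606 K/W
R_total = 0.07913 K/W
Q = ΔT / R_total = 46 / 0.07913

Q ≈ 581 W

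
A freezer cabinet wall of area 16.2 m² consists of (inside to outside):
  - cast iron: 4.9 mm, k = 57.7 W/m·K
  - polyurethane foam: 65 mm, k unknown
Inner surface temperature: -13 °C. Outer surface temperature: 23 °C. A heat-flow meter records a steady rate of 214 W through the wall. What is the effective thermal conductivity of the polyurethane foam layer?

k ≈ 0.0239 W/(m·K)

Using the resistance-network approach (series):
R_cast iron = L/(kA) = 0.0049/(57.7×16.2) = 5.242×10^-6 K/W
Sum of known resistances R_other = 5.242×10^-6 K/W
Total R = ΔT/Q = 36/214 = 0.1682 K/W
R_polyurethane foam = R_total − R_other = 0.1682 K/W
k = L/(R·A) = 0.065/(0.1682×16.2)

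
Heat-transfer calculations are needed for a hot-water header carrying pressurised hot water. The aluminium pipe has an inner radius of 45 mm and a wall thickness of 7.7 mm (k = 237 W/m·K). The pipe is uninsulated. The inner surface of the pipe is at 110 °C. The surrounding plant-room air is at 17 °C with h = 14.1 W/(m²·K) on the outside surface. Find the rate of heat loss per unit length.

Per-layer cylindrical resistances, series-summed:
R_aluminium pipe wall = ln(52.7/45)/(2π×237×1) = 1.061×10^-4 K/W
R_outer film = 1/(h_o·2πr_oL) = 1/(14.1×2π×0.0527×1) = 0.2142 K/W
R_total = 0.2143 K/W
Q = ΔT/R_total = 93/0.2143

q′ ≈ 434 W/m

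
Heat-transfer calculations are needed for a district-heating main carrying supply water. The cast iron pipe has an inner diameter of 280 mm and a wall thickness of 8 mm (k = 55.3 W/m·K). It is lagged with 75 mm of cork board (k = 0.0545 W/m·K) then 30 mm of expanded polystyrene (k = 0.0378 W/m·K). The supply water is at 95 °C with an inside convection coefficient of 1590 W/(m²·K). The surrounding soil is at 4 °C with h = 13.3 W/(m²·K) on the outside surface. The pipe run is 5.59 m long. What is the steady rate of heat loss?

Cylindrical conduction, so R = ln(r₂/r₁)/(2πkL) per layer, in series:
R_inner film = 1/(h_i·2πr₁L) = 1/(1590×2π×0.14×5.59) = 1.279×10^-4 K/W
R_cast iron pipe wall = ln(148/140)/(2π×55.3×5.59) = 2.861×10^-5 K/W
R_cork board = ln(223/148)/(2π×0.0545×5.59) = 0.2142 K/W
R_expanded polystyrene = ln(253/223)/(2π×0.0378×5.59) = 0.09507 K/W
R_outer film = 1/(h_o·2πr_oL) = 1/(13.3×2π×0.253×5.59) = 0.008461 K/W
R_total = 0.3179 K/W
Q = ΔT/R_total = 91/0.3179

Q ≈ 286 W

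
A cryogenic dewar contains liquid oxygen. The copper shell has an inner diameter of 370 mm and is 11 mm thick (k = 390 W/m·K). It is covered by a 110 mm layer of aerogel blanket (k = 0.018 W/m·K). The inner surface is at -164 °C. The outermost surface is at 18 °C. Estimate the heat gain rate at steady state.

Q ≈ 22.4 W

Each spherical layer contributes R = (1/r_i − 1/r_o)/(4πk):
R_copper shell = (1/0.185 − 1/0.196)/(4π×390) = 6.19×10^-5 K/W
R_aerogel blanket = (1/0.196 − 1/0.306)/(4π×0.018) = 8.108 K/W
R_total = 8.108 K/W
Q = ΔT/R_total = 182/8.108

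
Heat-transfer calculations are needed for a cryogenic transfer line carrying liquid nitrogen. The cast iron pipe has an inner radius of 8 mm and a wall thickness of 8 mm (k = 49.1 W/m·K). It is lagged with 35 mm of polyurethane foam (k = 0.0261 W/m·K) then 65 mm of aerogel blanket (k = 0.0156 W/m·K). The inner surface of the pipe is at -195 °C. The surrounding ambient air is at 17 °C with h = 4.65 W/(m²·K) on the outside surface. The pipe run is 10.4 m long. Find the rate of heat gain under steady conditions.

Q ≈ 140 W

Cylindrical conduction, so R = ln(r₂/r₁)/(2πkL) per layer, in series:
R_cast iron pipe wall = ln(16/8)/(2π×49.1×10.4) = 2.16×10^-4 K/W
R_polyurethane foam = ln(51/16)/(2π×0.0261×10.4) = 0.6797 K/W
R_aerogel blanket = ln(116/51)/(2π×0.0156×10.4) = 0.8061 K/W
R_outer film = 1/(h_o·2πr_oL) = 1/(4.65×2π×0.116×10.4) = 0.02837 K/W
R_total = 1.514 K/W
Q = ΔT/R_total = 212/1.514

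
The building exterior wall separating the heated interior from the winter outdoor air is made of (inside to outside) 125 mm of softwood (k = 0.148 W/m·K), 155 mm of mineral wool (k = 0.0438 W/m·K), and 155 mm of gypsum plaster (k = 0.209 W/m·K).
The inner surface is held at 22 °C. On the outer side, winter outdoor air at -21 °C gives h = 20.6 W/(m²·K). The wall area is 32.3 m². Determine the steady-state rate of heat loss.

Model the wall as resistances in series:
R_softwood = L/(kA) = 0.125/(0.148×32.3) = 0.02615 K/W
R_mineral wool = L/(kA) = 0.155/(0.0438×32.3) = 0.1096 K/W
R_gypsum plaster = L/(kA) = 0.155/(0.209×32.3) = 0.02296 K/W
R_outer film = 1/(h_o·A) = 1/(20.6×32.3) = 0.001503 K/W
R_total = 0.1602 K/W
Q = ΔT / R_total = 43 / 0.1602

Q ≈ 268 W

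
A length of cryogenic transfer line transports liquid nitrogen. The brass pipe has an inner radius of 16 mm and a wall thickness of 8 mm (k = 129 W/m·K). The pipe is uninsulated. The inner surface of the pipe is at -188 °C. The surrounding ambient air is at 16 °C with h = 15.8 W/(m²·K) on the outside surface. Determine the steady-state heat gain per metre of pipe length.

Cylindrical conduction, so R = ln(r₂/r₁)/(2πkL) per layer, in series:
R_brass pipe wall = ln(24/16)/(2π×129×1) = 5.002×10^-4 K/W
R_outer film = 1/(h_o·2πr_oL) = 1/(15.8×2π×0.024×1) = 0.4197 K/W
R_total = 0.4202 K/W
Q = ΔT/R_total = 204/0.4202

q′ ≈ 485 W/m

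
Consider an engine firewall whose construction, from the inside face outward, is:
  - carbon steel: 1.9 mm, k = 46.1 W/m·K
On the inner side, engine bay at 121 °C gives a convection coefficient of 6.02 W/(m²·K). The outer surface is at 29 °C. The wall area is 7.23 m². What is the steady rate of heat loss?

Q ≈ 4000 W

Series thermal resistances:
R_inner film = 1/(h_i·A) = 1/(6.02×7.23) = 0.02298 K/W
R_carbon steel = L/(kA) = 0.0019/(46.1×7.23) = 5.701×10^-6 K/W
R_total = 0.02298 K/W
Q = ΔT / R_total = 92 / 0.02298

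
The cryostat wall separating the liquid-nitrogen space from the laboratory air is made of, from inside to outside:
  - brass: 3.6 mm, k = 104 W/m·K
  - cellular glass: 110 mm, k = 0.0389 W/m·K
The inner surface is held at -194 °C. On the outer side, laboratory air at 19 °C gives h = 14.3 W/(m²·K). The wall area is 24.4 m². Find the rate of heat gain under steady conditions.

Q ≈ 1790 W

Thermal resistances in series:
R_brass = L/(kA) = 0.0036/(104×24.4) = 1.419×10^-6 K/W
R_cellular glass = L/(kA) = 0.11/(0.0389×24.4) = 0.1159 K/W
R_outer film = 1/(h_o·A) = 1/(14.3×24.4) = 0.002866 K/W
R_total = 0.1188 K/W
Q = ΔT / R_total = 213 / 0.1188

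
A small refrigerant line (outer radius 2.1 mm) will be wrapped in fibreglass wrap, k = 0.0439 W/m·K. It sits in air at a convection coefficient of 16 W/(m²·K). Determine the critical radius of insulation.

For a cylinder r_cr = k/h = 0.0439/16
r_cr = 2.74 mm; since the bare radius (2.1 mm) is below r_cr, adding a thin layer of insulation will *increase* heat loss.

r_cr ≈ 2.74 mm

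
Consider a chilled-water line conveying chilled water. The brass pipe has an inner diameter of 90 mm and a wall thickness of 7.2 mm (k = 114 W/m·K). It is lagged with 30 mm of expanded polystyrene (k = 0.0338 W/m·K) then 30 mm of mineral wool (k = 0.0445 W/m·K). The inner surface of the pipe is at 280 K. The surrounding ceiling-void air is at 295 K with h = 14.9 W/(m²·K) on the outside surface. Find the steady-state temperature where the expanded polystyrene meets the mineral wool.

T ≈ 290 K

Cylindrical conduction, so R = ln(r₂/r₁)/(2πkL) per layer, in series:
R_brass pipe wall = ln(52.2/45)/(2π×114×1) = 2.072×10^-4 K/W
R_expanded polystyrene = ln(82.2/52.2)/(2π×0.0338×1) = 2.138 K/W
R_mineral wool = ln(112.2/82.2)/(2π×0.0445×1) = 1.113 K/W
R_outer film = 1/(h_o·2πr_oL) = 1/(14.9×2π×0.1122×1) = 0.0952 K/W
R_total = 3.346 K/W
Q = ΔT/R_total = 15/3.346
Q = 4.48 W/m
T_interface = T_inner + Q·ΣR(inner→interface) = 280 + 4.48×2.138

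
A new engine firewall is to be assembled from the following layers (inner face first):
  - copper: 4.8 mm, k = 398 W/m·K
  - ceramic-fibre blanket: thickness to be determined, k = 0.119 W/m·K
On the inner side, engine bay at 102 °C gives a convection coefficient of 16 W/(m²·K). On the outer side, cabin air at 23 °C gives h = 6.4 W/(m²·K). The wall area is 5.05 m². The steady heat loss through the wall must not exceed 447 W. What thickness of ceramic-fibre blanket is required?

Model the wall as resistances in series:
R_inner film = 1/(h_i·A) = 1/(16×5.05) = 0.01238 K/W
R_copper = L/(kA) = 0.0048/(398×5.05) = 2.388×10^-6 K/W
R_outer film = 1/(h_o·A) = 1/(6.4×5.05) = 0.03094 K/W
Sum of the known resistances R_other = 0.04332 K/W
Required total resistance R_tot = ΔT/Q_allow = 79/447 = 0.1767 K/W
R_ceramic-fibre blanket = R_tot − R_other = 0.1334 K/W
L = R·k·A = 0.1334×0.119×5.05

L ≈ 80.2 mm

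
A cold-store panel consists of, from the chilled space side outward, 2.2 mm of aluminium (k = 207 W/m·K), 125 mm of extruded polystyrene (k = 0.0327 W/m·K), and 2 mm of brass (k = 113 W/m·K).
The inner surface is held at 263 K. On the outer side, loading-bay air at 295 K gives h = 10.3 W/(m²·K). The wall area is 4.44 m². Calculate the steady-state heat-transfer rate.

Q ≈ 36.2 W

Treating each layer as a thermal resistance in series:
R_aluminium = L/(kA) = 0.0022/(207×4.44) = 2.394×10^-6 K/W
R_extruded polystyrene = L/(kA) = 0.125/(0.0327×4.44) = 0.861 K/W
R_brass = L/(kA) = 0.002/(113×4.44) = 3.986×10^-6 K/W
R_outer film = 1/(h_o·A) = 1/(10.3×4.44) = 0.02187 K/W
R_total = 0.8828 K/W
Q = ΔT / R_total = 32 / 0.8828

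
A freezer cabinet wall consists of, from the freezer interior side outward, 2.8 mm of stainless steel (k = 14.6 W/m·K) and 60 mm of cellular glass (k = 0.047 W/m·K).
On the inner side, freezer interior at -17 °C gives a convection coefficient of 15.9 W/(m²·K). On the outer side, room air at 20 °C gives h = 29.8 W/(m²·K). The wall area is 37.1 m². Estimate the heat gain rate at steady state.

Q ≈ 1000 W

Model the wall as resistances in series:
R_inner film = 1/(h_i·A) = 1/(15.9×37.1) = 0.001695 K/W
R_stainless steel = L/(kA) = 0.0028/(14.6×37.1) = 5.169×10^-6 K/W
R_cellular glass = L/(kA) = 0.06/(0.047×37.1) = 0.03441 K/W
R_outer film = 1/(h_o·A) = 1/(29.8×37.1) = 9.045×10^-4 K/W
R_total = 0.03701 K/W
Q = ΔT / R_total = 37 / 0.03701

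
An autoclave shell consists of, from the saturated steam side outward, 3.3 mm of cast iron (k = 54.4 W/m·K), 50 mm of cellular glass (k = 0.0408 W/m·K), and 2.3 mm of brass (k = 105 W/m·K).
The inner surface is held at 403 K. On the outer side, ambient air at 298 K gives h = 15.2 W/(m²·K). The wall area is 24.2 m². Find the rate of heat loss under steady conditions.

Q ≈ 1970 W

Using the resistance-network approach (series):
R_cast iron = L/(kA) = 0.0033/(54.4×24.2) = 2.507×10^-6 K/W
R_cellular glass = L/(kA) = 0.05/(0.0408×24.2) = 0.05064 K/W
R_brass = L/(kA) = 0.0023/(105×24.2) = 9.052×10^-7 K/W
R_outer film = 1/(h_o·A) = 1/(15.2×24.2) = 0.002719 K/W
R_total = 0.05336 K/W
Q = ΔT / R_total = 105 / 0.05336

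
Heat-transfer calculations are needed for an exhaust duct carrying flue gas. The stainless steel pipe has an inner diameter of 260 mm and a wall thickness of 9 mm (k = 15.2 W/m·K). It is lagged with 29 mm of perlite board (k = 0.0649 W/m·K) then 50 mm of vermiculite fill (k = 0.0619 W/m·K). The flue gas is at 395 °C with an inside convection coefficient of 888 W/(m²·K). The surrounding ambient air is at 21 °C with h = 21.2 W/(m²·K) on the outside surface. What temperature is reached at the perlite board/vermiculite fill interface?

Cylindrical conduction, so R = ln(r₂/r₁)/(2πkL) per layer, in series:
R_inner film = 1/(h_i·2πr₁L) = 1/(888×2π×0.13×1) = 0.001379 K/W
R_stainless steel pipe wall = ln(139/130)/(2π×15.2×1) = 7.009×10^-4 K/W
R_perlite board = ln(168/139)/(2π×0.0649×1) = 0.4647 K/W
R_vermiculite fill = ln(218/168)/(2π×0.0619×1) = 0.6699 K/W
R_outer film = 1/(h_o·2πr_oL) = 1/(21.2×2π×0.218×1) = 0.03444 K/W
R_total = 1.171 K/W
Q = ΔT/R_total = 374/1.171
Q = 319 W/m
T_interface = T_inner − Q·ΣR(inner→interface) = 395 − 319×0.4668

T ≈ 246 °C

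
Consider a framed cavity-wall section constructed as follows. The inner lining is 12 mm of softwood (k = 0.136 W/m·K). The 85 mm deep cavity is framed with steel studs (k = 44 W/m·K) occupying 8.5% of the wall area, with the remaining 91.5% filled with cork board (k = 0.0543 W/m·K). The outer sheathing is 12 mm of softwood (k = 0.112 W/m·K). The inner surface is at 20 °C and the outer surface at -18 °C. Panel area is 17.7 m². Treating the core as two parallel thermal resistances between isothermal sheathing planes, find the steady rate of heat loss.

Q ≈ 3090 W

Sheathing layers in series; stud and cavity paths in parallel between them.
R_inner = 0.012/(0.136×17.7) = 0.004985 K/W
R_stud  = 0.085/(44×0.085×17.7) = 0.001284 K/W
R_cav   = 0.085/(0.0543×0.915×17.7) = 0.09666 K/W
1/R_core = 1/R_stud + 1/R_cav → R_core = 0.001267 K/W
R_outer = 0.012/(0.112×17.7) = 0.006053 K/W
R_total = 0.01231 K/W
Q = ΔT/R_total = 38/0.01231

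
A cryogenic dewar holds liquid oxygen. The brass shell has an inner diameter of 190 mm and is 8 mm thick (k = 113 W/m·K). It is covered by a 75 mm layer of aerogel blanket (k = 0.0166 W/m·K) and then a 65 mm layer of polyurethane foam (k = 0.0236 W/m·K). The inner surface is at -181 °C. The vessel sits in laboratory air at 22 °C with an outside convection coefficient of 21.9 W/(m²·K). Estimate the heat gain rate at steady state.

Radial (spherical) resistances in series:
R_brass shell = (1/0.095 − 1/0.103)/(4π×113) = 5.758×10^-4 K/W
R_aerogel blanket = (1/0.103 − 1/0.178)/(4π×0.0166) = 19.61 K/W
R_polyurethane foam = (1/0.178 − 1/0.243)/(4π×0.0236) = 5.067 K/W
R_outer film = 1/(h·4πr_o²) = 1/(21.9×4π×0.243²) = 0.06154 K/W
R_total = 24.74 K/W
Q = ΔT/R_total = 203/24.74

Q ≈ 8.21 W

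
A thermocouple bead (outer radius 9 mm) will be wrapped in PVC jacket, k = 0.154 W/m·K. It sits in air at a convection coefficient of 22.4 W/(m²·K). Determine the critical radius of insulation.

For a sphere r_cr = 2k/h = 2×0.154/22.4
r_cr = 13.8 mm; since the bare radius (9 mm) is below r_cr, adding a thin layer of insulation will *increase* heat loss.

r_cr ≈ 13.8 mm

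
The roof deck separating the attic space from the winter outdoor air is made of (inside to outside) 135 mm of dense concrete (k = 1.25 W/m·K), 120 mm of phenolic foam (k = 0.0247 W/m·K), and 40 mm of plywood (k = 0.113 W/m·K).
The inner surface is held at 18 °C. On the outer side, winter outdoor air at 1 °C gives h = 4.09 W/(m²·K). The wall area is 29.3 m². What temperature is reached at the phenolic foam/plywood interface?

Using the resistance-network approach (series):
R_dense concrete = L/(kA) = 0.135/(1.25×29.3) = 0.003686 K/W
R_phenolic foam = L/(kA) = 0.12/(0.0247×29.3) = 0.1658 K/W
R_plywood = L/(kA) = 0.04/(0.113×29.3) = 0.01208 K/W
R_outer film = 1/(h_o·A) = 1/(4.09×29.3) = 0.008345 K/W
R_total = 0.1899 K/W;  Q = ΔT/R_total = 17/0.1899 = 89.51 W
T_interface = T_inner − Q·ΣR(inner→interface) = 18 − 89.5×0.1695

T ≈ 2.83 °C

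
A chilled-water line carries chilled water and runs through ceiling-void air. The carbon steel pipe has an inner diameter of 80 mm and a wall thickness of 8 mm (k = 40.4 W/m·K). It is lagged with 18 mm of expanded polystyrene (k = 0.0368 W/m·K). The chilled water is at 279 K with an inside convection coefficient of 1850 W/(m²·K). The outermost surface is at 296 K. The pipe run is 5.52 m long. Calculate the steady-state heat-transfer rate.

Treating each annulus and film as a series resistance:
R_inner film = 1/(h_i·2πr₁L) = 1/(1850×2π×0.04×5.52) = 3.896×10^-4 K/W
R_carbon steel pipe wall = ln(48/40)/(2π×40.4×5.52) = 1.301×10^-4 K/W
R_expanded polystyrene = ln(66/48)/(2π×0.0368×5.52) = 0.2495 K/W
R_total = 0.25 K/W
Q = ΔT/R_total = 17/0.25

Q ≈ 68 W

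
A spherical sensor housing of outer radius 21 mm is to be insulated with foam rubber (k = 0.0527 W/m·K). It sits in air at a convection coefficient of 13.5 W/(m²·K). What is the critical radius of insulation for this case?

For a sphere r_cr = 2k/h = 2×0.0527/13.5
r_cr = 7.81 mm; since the bare radius (21 mm) is above r_cr, any added insulation will reduce heat loss.

r_cr ≈ 7.81 mm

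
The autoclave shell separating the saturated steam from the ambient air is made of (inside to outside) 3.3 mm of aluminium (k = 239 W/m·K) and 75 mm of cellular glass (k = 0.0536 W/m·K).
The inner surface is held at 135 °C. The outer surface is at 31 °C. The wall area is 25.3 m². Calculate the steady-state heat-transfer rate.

Q ≈ 1880 W

Series thermal resistances:
R_aluminium = L/(kA) = 0.0033/(239×25.3) = 5.458×10^-7 K/W
R_cellular glass = L/(kA) = 0.075/(0.0536×25.3) = 0.05531 K/W
R_total = 0.05531 K/W
Q = ΔT / R_total = 104 / 0.05531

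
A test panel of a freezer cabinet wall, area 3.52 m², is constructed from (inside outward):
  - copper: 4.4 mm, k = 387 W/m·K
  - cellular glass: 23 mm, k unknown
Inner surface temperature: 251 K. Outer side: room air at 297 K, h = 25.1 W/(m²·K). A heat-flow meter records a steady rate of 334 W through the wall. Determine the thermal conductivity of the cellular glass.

k ≈ 0.0517 W/(m·K)

Thermal resistances in series:
R_copper = L/(kA) = 0.0044/(387×3.52) = 3.23×10^-6 K/W
R_outer film = 1/(h_o·A) = 1/(25.1×3.52) = 0.01132 K/W
Sum of known resistances R_other = 0.01132 K/W
Total R = ΔT/Q = 46/334 = 0.1377 K/W
R_cellular glass = R_total − R_other = 0.1264 K/W
k = L/(R·A) = 0.023/(0.1264×3.52)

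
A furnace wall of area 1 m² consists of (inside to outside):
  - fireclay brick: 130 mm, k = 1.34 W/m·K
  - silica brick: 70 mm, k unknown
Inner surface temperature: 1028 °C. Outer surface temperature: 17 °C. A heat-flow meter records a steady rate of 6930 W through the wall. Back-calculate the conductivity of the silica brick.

k ≈ 1.43 W/(m·K)

Treating each layer as a thermal resistance in series:
R_fireclay brick = L/(kA) = 0.13/(1.34×1) = 0.09701 K/W
Sum of known resistances R_other = 0.09701 K/W
Total R = ΔT/Q = 1011/6930 = 0.1459 K/W
R_silica brick = R_total − R_other = 0.04887 K/W
k = L/(R·A) = 0.07/(0.04887×1)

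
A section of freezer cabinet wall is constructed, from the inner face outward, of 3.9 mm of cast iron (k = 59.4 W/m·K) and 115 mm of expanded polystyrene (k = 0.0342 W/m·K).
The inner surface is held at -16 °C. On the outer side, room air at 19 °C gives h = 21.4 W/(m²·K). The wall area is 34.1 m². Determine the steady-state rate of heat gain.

Treating each layer as a thermal resistance in series:
R_cast iron = L/(kA) = 0.0039/(59.4×34.1) = 1.925×10^-6 K/W
R_expanded polystyrene = L/(kA) = 0.115/(0.0342×34.1) = 0.09861 K/W
R_outer film = 1/(h_o·A) = 1/(21.4×34.1) = 0.00137 K/W
R_total = 0.09998 K/W
Q = ΔT / R_total = 35 / 0.09998

Q ≈ 350 W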